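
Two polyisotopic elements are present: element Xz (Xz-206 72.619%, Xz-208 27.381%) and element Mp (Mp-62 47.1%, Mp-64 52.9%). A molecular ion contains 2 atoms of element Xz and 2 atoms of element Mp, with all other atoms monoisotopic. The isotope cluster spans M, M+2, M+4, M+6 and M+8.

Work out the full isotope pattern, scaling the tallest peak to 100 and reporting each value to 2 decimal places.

Element Xz pattern (n=2): 0.52735192 : 0.39767617 : 0.07497192
Element Mp pattern (n=2): 0.221841 : 0.498318 : 0.279841
Convolve the two distributions (both contribute in 2-u steps):
  M: 0.52735192×0.221841 = 0.116988
  M+2: 0.52735192×0.498318 + 0.39767617×0.221841 = 0.351010
  M+4: 0.52735192×0.279841 + 0.39767617×0.498318 + 0.07497192×0.221841 = 0.362376
  M+6: 0.39767617×0.279841 + 0.07497192×0.498318 = 0.148646
  M+8: 0.07497192×0.279841 = 0.020980
Scale to base peak (0.362376) = 100: 32.28 : 96.86 : 100.00 : 41.02 : 5.79

32.28 : 96.86 : 100.00 : 41.02 : 5.79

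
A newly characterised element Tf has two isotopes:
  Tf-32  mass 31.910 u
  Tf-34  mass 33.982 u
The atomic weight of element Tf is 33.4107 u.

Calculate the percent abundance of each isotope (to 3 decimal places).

Writing the weighted mean with unknown fraction x of Tf-32:
31.910·x + 33.982·(1 − x) = 33.4107
(31.910 − 33.982)·x = 33.4107 − 33.982
x = -0.5713 / -2.072 = 0.27572 → 27.572% Tf-32, 72.428% Tf-34.

Tf-32: 27.572%, Tf-34: 72.428%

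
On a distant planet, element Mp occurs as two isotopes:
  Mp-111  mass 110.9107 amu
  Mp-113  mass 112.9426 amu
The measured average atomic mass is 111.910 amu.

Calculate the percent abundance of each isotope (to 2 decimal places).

Mp-111: 50.82%, Mp-113: 49.18%

With x = fraction of Mp-111 (so Mp-113 is 1 − x):
110.9107·x + 112.9426·(1 − x) = 111.910
(110.9107 − 112.9426)·x = 111.910 − 112.9426
x = -1.0326 / -2.0319 = 0.50819 → 50.82% Mp-111, 49.18% Mp-113.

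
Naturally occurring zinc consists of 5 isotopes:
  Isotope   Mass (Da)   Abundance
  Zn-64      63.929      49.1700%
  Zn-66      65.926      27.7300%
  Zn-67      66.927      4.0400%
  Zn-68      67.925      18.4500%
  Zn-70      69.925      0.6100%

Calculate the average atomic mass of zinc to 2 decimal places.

65.38 Da

Weight each isotope mass by its fractional abundance: 0.491700 × 63.929 + 0.277300 × 65.926 + 0.040400 × 66.927 + 0.184500 × 67.925 + 0.006100 × 69.925
= 31.4339 + 18.2813 + 2.7039 + 12.5322 + 0.4265 = 65.3778 Da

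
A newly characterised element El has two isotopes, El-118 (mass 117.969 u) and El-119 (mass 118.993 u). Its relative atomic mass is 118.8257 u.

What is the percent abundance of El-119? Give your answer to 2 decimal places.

Let x be the fractional abundance of El-118; then El-119 has abundance 1 − x.
117.969·x + 118.993·(1 − x) = 118.8257
(117.969 − 118.993)·x = 118.8257 − 118.993
x = -0.1673 / -1.024 = 0.16338 → 16.34% El-118, 83.66% El-119.

83.66%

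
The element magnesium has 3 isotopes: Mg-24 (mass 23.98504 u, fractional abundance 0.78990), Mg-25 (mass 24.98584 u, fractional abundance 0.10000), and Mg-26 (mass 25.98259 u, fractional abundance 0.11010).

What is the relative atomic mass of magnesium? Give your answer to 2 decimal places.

The abundance-weighted mean is 0.78990 × 23.98504 + 0.10000 × 24.98584 + 0.11010 × 25.98259
= 18.945783 + 2.498584 + 2.860683 = 24.305050 u

24.31 u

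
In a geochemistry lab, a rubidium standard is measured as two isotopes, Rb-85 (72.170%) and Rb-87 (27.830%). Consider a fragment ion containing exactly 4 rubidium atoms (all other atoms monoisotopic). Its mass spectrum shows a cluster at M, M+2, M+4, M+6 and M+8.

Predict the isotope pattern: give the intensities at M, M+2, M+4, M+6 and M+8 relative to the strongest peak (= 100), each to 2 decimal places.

64.83 : 100.00 : 57.84 : 14.87 : 1.43

Each Rb atom is independently Rb-85 (p = 0.72170) or Rb-87 (q = 0.27830); the cluster is the binomial expansion (p + q)^4.
P(M) = 0.72170^4 = 0.271286
P(M+2) = 4 × 0.72170^3 × 0.27830^1 = 0.418450
P(M+4) = 6 × 0.72170^2 × 0.27830^2 = 0.242042
P(M+6) = 4 × 0.72170^1 × 0.27830^3 = 0.062224
P(M+8) = 0.27830^4 = 0.005999
The M+2 peak is largest (0.418450); scaling to 100 gives 64.83 : 100.00 : 57.84 : 14.87 : 1.43.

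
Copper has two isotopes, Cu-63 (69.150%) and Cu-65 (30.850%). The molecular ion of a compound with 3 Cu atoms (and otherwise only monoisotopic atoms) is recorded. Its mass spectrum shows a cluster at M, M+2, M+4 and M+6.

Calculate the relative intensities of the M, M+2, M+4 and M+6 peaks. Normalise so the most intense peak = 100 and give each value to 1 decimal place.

74.7 : 100.0 : 44.6 : 6.6

Expanding (0.69150 + 0.30850)^3:
P(M) = 0.69150^3 = 0.330656
P(M+2) = 3 × 0.69150^2 × 0.30850^1 = 0.442548
P(M+4) = 3 × 0.69150^1 × 0.30850^2 = 0.197435
P(M+6) = 0.30850^3 = 0.029361
The M+2 peak is largest (0.442548); scaling to 100 gives 74.7 : 100.0 : 44.6 : 6.6.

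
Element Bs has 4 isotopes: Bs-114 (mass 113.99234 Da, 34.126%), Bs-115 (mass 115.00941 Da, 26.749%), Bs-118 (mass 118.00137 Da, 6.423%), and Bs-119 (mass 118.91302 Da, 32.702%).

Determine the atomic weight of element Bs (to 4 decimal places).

116.1311 Da

Weight each isotope mass by its fractional abundance: 0.34126 × 113.99234 + 0.26749 × 115.00941 + 0.06423 × 118.00137 + 0.32702 × 118.91302
= 38.901026 + 30.763867 + 7.579228 + 38.886936 = 116.131057 Da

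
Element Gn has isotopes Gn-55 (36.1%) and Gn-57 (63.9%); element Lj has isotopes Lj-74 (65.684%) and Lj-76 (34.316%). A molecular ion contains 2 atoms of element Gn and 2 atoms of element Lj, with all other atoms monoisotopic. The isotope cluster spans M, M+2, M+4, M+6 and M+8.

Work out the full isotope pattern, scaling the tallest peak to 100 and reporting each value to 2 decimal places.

14.07 : 64.53 : 100.00 : 59.68 : 12.04

Element Gn pattern (n=2): 0.130321 : 0.461358 : 0.408321
Element Lj pattern (n=2): 0.43143879 : 0.45080243 : 0.11775879
Convolve the two distributions (both contribute in 2-u steps):
  M: 0.130321×0.43143879 = 0.056226
  M+2: 0.130321×0.45080243 + 0.461358×0.43143879 = 0.257797
  M+4: 0.130321×0.11775879 + 0.461358×0.45080243 + 0.408321×0.43143879 = 0.399493
  M+6: 0.461358×0.11775879 + 0.408321×0.45080243 = 0.238401
  M+8: 0.408321×0.11775879 = 0.048083
Scale to base peak (0.399493) = 100: 14.07 : 64.53 : 100.00 : 59.68 : 12.04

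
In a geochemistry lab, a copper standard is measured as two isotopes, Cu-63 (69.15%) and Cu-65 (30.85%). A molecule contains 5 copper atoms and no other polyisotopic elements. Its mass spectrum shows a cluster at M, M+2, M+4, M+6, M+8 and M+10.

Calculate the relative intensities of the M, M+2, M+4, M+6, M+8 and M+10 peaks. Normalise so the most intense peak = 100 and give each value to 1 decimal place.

The 5 Cu atoms are independent, so intensities follow the terms of (0.6915 + 0.3085)^5.
P(M) = 0.6915^5 = 0.158111
P(M+2) = 5 × 0.6915^4 × 0.3085^1 = 0.352691
P(M+4) = 10 × 0.6915^3 × 0.3085^2 = 0.314693
P(M+6) = 10 × 0.6915^2 × 0.3085^3 = 0.140394
P(M+8) = 5 × 0.6915^1 × 0.3085^4 = 0.031317
P(M+10) = 0.3085^5 = 0.002794
The M+2 peak is largest (0.352691); scaling to 100 gives 44.8 : 100.0 : 89.2 : 39.8 : 8.9 : 0.8.

44.8 : 100.0 : 89.2 : 39.8 : 8.9 : 0.8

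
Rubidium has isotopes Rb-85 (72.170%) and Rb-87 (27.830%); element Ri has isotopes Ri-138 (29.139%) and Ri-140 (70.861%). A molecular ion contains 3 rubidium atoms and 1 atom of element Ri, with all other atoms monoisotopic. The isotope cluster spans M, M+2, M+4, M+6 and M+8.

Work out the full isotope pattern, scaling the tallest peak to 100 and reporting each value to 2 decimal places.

Rubidium pattern (n=3): 0.37589809 : 0.43485841 : 0.16768892 : 0.02155458
Element Ri pattern (n=1): 0.29139 : 0.70861
Convolve the two distributions (both contribute in 2-u steps):
  M: 0.37589809×0.29139 = 0.109533
  M+2: 0.37589809×0.70861 + 0.43485841×0.29139 = 0.393079
  M+4: 0.43485841×0.70861 + 0.16768892×0.29139 = 0.357008
  M+6: 0.16768892×0.70861 + 0.02155458×0.29139 = 0.125107
  M+8: 0.02155458×0.70861 = 0.015274
Scale to base peak (0.393079) = 100: 27.87 : 100.00 : 90.82 : 31.83 : 3.89

27.87 : 100.00 : 90.82 : 31.83 : 3.89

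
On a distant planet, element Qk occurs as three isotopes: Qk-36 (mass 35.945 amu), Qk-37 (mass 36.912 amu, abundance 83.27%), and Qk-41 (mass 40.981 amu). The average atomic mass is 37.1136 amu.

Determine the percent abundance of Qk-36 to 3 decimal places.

Let x and y be the fractions of Qk-36 and Qk-41. Then x + y = 1 − 0.8327 = 0.1673 and 35.945x + 40.981y = 37.1136 − 0.8327×36.912 = 6.3769776.
Substituting: 35.945x + 40.981(0.1673 − x) = 6.3769776
(35.945 − 40.981)x = -0.4791437  ⇒  x = 0.09514, y = 0.07216
Qk-36: 9.514%, Qk-41: 7.216%.

9.514%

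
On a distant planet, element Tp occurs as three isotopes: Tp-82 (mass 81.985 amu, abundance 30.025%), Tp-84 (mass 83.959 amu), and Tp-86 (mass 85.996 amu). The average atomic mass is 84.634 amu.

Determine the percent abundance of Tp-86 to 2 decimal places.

Let x and y be the fractions of Tp-84 and Tp-86. Then x + y = 1 − 0.30025 = 0.69975 and 83.959x + 85.996y = 84.634 − 0.30025×81.985 = 60.01800375.
Substituting: 83.959x + 85.996(0.69975 − x) = 60.01800375
(83.959 − 85.996)x = -0.15769725  ⇒  x = 0.07742, y = 0.62233
Tp-84: 7.74%, Tp-86: 62.23%.

62.23%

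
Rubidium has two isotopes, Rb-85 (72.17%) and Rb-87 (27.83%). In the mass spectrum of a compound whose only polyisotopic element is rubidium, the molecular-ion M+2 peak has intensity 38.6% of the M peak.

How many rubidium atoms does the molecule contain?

With n Rb atoms, P(M+2)/P(M) = C(n,1)·p^(n−1)q / p^n = n·q/p = n · 0.2783/0.7217.
n = 0.386 × 0.7217/0.2783 = 1.00 ≈ 1

1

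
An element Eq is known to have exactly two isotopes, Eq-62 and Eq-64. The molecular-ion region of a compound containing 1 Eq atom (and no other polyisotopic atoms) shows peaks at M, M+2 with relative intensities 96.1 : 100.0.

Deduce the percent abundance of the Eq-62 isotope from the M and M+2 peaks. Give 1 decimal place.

Write p for the Eq-62 fraction. I(M+2)/I(M) = [C(1,1)·p^0·(1−p)] / p^1 = 1·(1−p)/p = 100.0/96.1 = 1.0406
(1−p)/p = 1.0406/1 = 1.0406  ⇒  p = 1/(1 + 1.0406) = 0.4901
Eq-62: 49.0%, Eq-64: 51.0%.

49.0%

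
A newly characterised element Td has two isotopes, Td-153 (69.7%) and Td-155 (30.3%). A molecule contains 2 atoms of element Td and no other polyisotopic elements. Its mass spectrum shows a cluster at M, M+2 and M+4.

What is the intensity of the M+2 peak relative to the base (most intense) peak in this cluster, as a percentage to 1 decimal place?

86.9%

Binomial terms of (0.697 + 0.303)^2: M 0.4858, M+2 0.4224, M+4 0.0918 → M is the base peak.
P(M) = C(2,0) × 0.697^2 × 0.303^0 = 1 × 0.485809 × 1.0000 = 0.485809 (base)
P(M+2) = C(2,1) × 0.697^1 × 0.303^1 = 2 × 0.6970 × 0.3030 = 0.422382
Relative intensity = 0.422382 / 0.485809 × 100 = 86.9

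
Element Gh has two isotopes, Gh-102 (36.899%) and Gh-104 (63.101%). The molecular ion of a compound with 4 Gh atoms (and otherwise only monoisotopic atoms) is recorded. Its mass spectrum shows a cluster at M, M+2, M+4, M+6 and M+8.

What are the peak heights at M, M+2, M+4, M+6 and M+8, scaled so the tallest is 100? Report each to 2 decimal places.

5.00 : 34.19 : 87.71 : 100.00 : 42.75

The 4 Gh atoms are independent, so intensities follow the terms of (0.36899 + 0.63101)^4.
P(M) = 0.36899^4 = 0.018538
P(M+2) = 4 × 0.36899^3 × 0.63101^1 = 0.126806
P(M+4) = 6 × 0.36899^2 × 0.63101^2 = 0.325277
P(M+6) = 4 × 0.36899^1 × 0.63101^3 = 0.370837
P(M+8) = 0.63101^4 = 0.158542
The M+6 peak is largest (0.370837); scaling to 100 gives 5.00 : 34.19 : 87.71 : 100.00 : 42.75.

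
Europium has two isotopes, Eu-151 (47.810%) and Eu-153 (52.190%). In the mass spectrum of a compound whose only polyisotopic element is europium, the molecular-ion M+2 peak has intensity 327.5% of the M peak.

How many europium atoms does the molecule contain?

With n Eu atoms, P(M+2)/P(M) = C(n,1)·p^(n−1)q / p^n = n·q/p = n · 0.52190/0.47810.
n = 3.275 × 0.47810/0.52190 = 3.00 ≈ 3

3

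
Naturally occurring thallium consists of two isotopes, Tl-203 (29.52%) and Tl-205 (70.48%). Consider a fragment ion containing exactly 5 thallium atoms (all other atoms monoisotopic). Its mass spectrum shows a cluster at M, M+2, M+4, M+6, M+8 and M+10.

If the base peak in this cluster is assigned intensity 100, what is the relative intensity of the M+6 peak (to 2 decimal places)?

Binomial terms of (0.2952 + 0.7048)^5: M 0.0022, M+2 0.0268, M+4 0.1278, M+6 0.3051, M+8 0.3642, M+10 0.1739 → M+8 is the base peak.
P(M+8) = C(5,4) × 0.2952^1 × 0.7048^4 = 5 × 0.2952 × 0.24675365 = 0.364208 (base)
P(M+6) = C(5,3) × 0.2952^2 × 0.7048^3 = 10 × 0.08714304 × 0.35010449 = 0.305092
Relative intensity = 0.305092 / 0.364208 × 100 = 83.77

83.77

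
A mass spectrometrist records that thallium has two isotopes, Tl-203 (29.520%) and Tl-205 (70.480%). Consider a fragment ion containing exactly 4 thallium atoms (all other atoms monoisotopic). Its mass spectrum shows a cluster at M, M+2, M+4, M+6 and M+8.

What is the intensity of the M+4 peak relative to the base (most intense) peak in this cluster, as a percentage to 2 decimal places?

62.83%

Term probabilities: M 0.0076, M+2 0.0725, M+4 0.2597, M+6 0.4134, M+8 0.2468. Base peak = M+6.
P(M+6) = C(4,3) × 0.29520^1 × 0.70480^3 = 4 × 0.2952 × 0.35010449 = 0.413403 (base)
P(M+4) = C(4,2) × 0.29520^2 × 0.70480^2 = 6 × 0.08714304 × 0.49674304 = 0.259726
Relative intensity = 0.259726 / 0.413403 × 100 = 62.83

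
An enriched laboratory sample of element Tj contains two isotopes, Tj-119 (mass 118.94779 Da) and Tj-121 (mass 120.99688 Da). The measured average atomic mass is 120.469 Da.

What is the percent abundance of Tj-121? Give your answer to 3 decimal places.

Let x be the fractional abundance of Tj-119; then Tj-121 has abundance 1 − x.
118.94779·x + 120.99688·(1 − x) = 120.469
(118.94779 − 120.99688)·x = 120.469 − 120.99688
x = -0.52788 / -2.04909 = 0.25762 → 25.762% Tj-119, 74.238% Tj-121.

74.238%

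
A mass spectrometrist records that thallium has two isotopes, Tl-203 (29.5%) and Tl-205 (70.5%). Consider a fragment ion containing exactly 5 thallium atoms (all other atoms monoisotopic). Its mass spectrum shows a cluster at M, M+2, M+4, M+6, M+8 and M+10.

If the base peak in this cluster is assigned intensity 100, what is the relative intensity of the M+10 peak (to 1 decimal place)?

47.8

Term probabilities: M 0.0022, M+2 0.0267, M+4 0.1276, M+6 0.3049, M+8 0.3644, M+10 0.1742. Base peak = M+8.
P(M+8) = C(5,4) × 0.295^1 × 0.705^4 = 5 × 0.2950 × 0.24703385 = 0.364375 (base)
P(M+10) = C(5,5) × 0.295^0 × 0.705^5 = 1 × 1.0000 × 0.17415886 = 0.174159
Relative intensity = 0.174159 / 0.364375 × 100 = 47.8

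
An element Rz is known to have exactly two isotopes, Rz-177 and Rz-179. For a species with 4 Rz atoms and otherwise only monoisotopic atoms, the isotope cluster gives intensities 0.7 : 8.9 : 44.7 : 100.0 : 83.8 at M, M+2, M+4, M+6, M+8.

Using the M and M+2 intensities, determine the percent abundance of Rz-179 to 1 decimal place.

Let p = fractional abundance of Rz-177. I(M+2)/I(M) = [C(4,1)·p^3·(1−p)] / p^4 = 4·(1−p)/p = 8.9/0.7 = 12.7143
(1−p)/p = 12.7143/4 = 3.1786  ⇒  p = 1/(1 + 3.1786) = 0.2393
Rz-177: 23.9%, Rz-179: 76.1%.

76.1%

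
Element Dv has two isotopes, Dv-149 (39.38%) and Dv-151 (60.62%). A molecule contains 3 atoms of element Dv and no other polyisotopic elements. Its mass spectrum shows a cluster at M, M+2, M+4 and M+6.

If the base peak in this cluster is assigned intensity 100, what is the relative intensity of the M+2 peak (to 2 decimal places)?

(0.3938 + 0.6062)^3 gives M 0.0611, M+2 0.2820, M+4 0.4341, M+6 0.2228; the largest is M+4.
P(M+4) = C(3,2) × 0.3938^1 × 0.6062^2 = 3 × 0.3938 × 0.36747844 = 0.434139 (base)
P(M+2) = C(3,1) × 0.3938^2 × 0.6062^1 = 3 × 0.15507844 × 0.6062 = 0.282026
Relative intensity = 0.282026 / 0.434139 × 100 = 64.96

64.96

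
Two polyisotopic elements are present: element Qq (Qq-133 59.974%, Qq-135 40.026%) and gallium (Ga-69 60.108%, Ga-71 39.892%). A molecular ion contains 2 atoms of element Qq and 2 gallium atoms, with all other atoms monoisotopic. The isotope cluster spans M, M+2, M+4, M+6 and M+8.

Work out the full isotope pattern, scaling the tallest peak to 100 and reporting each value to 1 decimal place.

Element Qq pattern (n=2): 0.35968807 : 0.48010386 : 0.16020807
Gallium pattern (n=2): 0.36129717 : 0.47956567 : 0.15913717
Convolve the two distributions (both contribute in 2-u steps):
  M: 0.35968807×0.36129717 = 0.129954
  M+2: 0.35968807×0.47956567 + 0.48010386×0.36129717 = 0.345954
  M+4: 0.35968807×0.15913717 + 0.48010386×0.47956567 + 0.16020807×0.36129717 = 0.345364
  M+6: 0.48010386×0.15913717 + 0.16020807×0.47956567 = 0.153233
  M+8: 0.16020807×0.15913717 = 0.025495
Scale to base peak (0.345954) = 100: 37.6 : 100.0 : 99.8 : 44.3 : 7.4

37.6 : 100.0 : 99.8 : 44.3 : 7.4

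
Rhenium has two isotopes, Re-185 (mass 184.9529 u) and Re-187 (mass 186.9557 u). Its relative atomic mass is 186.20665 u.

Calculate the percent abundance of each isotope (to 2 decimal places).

Let x be the fractional abundance of Re-185; then Re-187 has abundance 1 − x.
184.9529·x + 186.9557·(1 − x) = 186.20665
(184.9529 − 186.9557)·x = 186.20665 − 186.9557
x = -0.74905 / -2.0028 = 0.37400 → 37.40% Re-185, 62.60% Re-187.

Re-185: 37.40%, Re-187: 62.60%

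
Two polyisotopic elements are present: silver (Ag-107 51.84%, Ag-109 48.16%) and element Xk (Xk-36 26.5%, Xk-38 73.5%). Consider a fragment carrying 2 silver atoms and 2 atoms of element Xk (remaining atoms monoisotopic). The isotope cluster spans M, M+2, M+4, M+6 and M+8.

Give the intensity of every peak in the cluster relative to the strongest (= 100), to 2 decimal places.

Silver pattern (n=2): 0.26873856 : 0.49932288 : 0.23193856
Element Xk pattern (n=2): 0.070225 : 0.38955 : 0.540225
Convolve the two distributions (both contribute in 2-u steps):
  M: 0.26873856×0.070225 = 0.018872
  M+2: 0.26873856×0.38955 + 0.49932288×0.070225 = 0.139752
  M+4: 0.26873856×0.540225 + 0.49932288×0.38955 + 0.23193856×0.070225 = 0.355978
  M+6: 0.49932288×0.540225 + 0.23193856×0.38955 = 0.360098
  M+8: 0.23193856×0.540225 = 0.125299
Scale to base peak (0.360098) = 100: 5.24 : 38.81 : 98.86 : 100.00 : 34.80

5.24 : 38.81 : 98.86 : 100.00 : 34.80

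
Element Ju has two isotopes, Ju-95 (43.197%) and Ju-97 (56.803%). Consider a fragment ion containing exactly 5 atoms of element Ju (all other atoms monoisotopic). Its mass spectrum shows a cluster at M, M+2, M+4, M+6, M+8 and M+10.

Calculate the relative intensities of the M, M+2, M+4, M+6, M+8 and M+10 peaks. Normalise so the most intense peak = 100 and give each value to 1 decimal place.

4.4 : 28.9 : 76.0 : 100.0 : 65.7 : 17.3

Expanding (0.43197 + 0.56803)^5:
P(M) = 0.43197^5 = 0.015041
P(M+2) = 5 × 0.43197^4 × 0.56803^1 = 0.098891
P(M+4) = 10 × 0.43197^3 × 0.56803^2 = 0.260078
P(M+6) = 10 × 0.43197^2 × 0.56803^3 = 0.341996
P(M+8) = 5 × 0.43197^1 × 0.56803^4 = 0.224858
P(M+10) = 0.56803^5 = 0.059137
The M+6 peak is largest (0.341996); scaling to 100 gives 4.4 : 28.9 : 76.0 : 100.0 : 65.7 : 17.3.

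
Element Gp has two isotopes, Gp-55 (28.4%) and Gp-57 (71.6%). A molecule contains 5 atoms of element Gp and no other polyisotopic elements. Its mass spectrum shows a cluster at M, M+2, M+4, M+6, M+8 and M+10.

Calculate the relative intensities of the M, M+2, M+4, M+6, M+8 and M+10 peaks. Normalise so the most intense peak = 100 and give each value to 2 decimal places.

0.50 : 6.24 : 31.47 : 79.33 : 100.00 : 50.42

Expanding (0.284 + 0.716)^5:
P(M) = 0.284^5 = 0.001848
P(M+2) = 5 × 0.284^4 × 0.716^1 = 0.023289
P(M+4) = 10 × 0.284^3 × 0.716^2 = 0.117431
P(M+6) = 10 × 0.284^2 × 0.716^3 = 0.296057
P(M+8) = 5 × 0.284^1 × 0.716^4 = 0.373199
P(M+10) = 0.716^5 = 0.188176
The M+8 peak is largest (0.373199); scaling to 100 gives 0.50 : 6.24 : 31.47 : 79.33 : 100.00 : 50.42.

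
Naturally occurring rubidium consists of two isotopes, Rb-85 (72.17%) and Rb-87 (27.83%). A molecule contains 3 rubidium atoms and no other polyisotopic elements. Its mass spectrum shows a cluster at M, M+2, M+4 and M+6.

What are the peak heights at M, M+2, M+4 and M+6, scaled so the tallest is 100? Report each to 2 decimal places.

Expanding (0.7217 + 0.2783)^3:
P(M) = 0.7217^3 = 0.375898
P(M+2) = 3 × 0.7217^2 × 0.2783^1 = 0.434858
P(M+4) = 3 × 0.7217^1 × 0.2783^2 = 0.167689
P(M+6) = 0.2783^3 = 0.021555
The M+2 peak is largest (0.434858); scaling to 100 gives 86.44 : 100.00 : 38.56 : 4.96.

86.44 : 100.00 : 38.56 : 4.96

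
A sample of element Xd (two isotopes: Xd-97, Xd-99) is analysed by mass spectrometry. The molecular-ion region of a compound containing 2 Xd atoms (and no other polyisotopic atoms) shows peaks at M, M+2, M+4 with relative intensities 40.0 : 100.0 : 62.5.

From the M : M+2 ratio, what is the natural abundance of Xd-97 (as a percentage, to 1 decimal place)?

44.4%

Write p for the Xd-97 fraction. I(M+2)/I(M) = [C(2,1)·p^1·(1−p)] / p^2 = 2·(1−p)/p = 100.0/40.0 = 2.5000
(1−p)/p = 2.5000/2 = 1.2500  ⇒  p = 1/(1 + 1.2500) = 0.4444
Xd-97: 44.4%, Xd-99: 55.6%.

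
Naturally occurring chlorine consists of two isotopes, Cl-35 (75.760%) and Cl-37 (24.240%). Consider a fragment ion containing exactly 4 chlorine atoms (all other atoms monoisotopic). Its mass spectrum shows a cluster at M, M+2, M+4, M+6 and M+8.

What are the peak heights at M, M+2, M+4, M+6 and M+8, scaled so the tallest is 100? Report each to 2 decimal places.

The 4 Cl atoms are independent, so intensities follow the terms of (0.75760 + 0.24240)^4.
P(M) = 0.75760^4 = 0.329428
P(M+2) = 4 × 0.75760^3 × 0.24240^1 = 0.421612
P(M+4) = 6 × 0.75760^2 × 0.24240^2 = 0.202347
P(M+6) = 4 × 0.75760^1 × 0.24240^3 = 0.043162
P(M+8) = 0.24240^4 = 0.003452
The M+2 peak is largest (0.421612); scaling to 100 gives 78.14 : 100.00 : 47.99 : 10.24 : 0.82.

78.14 : 100.00 : 47.99 : 10.24 : 0.82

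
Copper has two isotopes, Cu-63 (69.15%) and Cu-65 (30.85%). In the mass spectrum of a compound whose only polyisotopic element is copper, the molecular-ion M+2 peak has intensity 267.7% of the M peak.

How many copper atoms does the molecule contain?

With n Cu atoms, P(M+2)/P(M) = C(n,1)·p^(n−1)q / p^n = n·q/p = n · 0.3085/0.6915.
n = 2.677 × 0.6915/0.3085 = 6.00 ≈ 6

6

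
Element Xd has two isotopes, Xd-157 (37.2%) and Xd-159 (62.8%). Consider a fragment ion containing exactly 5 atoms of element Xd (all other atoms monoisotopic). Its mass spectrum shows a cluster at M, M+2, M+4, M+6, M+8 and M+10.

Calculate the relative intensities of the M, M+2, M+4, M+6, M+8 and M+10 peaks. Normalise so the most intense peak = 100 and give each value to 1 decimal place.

Each Xd atom is independently Xd-157 (p = 0.372) or Xd-159 (q = 0.628); the cluster is the binomial expansion (p + q)^5.
P(M) = 0.372^5 = 0.007124
P(M+2) = 5 × 0.372^4 × 0.628^1 = 0.060131
P(M+4) = 10 × 0.372^3 × 0.628^2 = 0.203024
P(M+6) = 10 × 0.372^2 × 0.628^3 = 0.342740
P(M+8) = 5 × 0.372^1 × 0.628^4 = 0.289302
P(M+10) = 0.628^5 = 0.097678
The M+6 peak is largest (0.342740); scaling to 100 gives 2.1 : 17.5 : 59.2 : 100.0 : 84.4 : 28.5.

2.1 : 17.5 : 59.2 : 100.0 : 84.4 : 28.5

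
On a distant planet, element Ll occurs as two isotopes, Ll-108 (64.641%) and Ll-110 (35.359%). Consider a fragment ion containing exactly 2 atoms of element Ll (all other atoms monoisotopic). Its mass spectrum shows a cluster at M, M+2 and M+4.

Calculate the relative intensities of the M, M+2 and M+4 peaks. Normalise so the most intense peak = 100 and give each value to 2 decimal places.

The 2 Ll atoms are independent, so intensities follow the terms of (0.64641 + 0.35359)^2.
P(M) = 0.64641^2 = 0.417846
P(M+2) = 2 × 0.64641^1 × 0.35359^1 = 0.457128
P(M+4) = 0.35359^2 = 0.125026
The M+2 peak is largest (0.457128); scaling to 100 gives 91.41 : 100.00 : 27.35.

91.41 : 100.00 : 27.35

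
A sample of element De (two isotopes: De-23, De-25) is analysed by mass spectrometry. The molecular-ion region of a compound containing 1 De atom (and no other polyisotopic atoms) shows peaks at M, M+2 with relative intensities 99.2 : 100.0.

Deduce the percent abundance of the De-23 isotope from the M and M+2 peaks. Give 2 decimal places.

49.80%

If p is the fraction of De that is De-23, then I(M+2)/I(M) = [C(1,1)·p^0·(1−p)] / p^1 = 1·(1−p)/p = 100.0/99.2 = 1.0081
(1−p)/p = 1.0081/1 = 1.0081  ⇒  p = 1/(1 + 1.0081) = 0.4980
De-23: 49.80%, De-25: 50.20%.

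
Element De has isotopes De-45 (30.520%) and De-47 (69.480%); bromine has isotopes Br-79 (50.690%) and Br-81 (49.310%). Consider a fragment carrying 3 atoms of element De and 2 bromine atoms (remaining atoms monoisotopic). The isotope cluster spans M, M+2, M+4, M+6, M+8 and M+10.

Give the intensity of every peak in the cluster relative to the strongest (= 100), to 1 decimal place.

Element De pattern (n=3): 0.02842848 : 0.19415569 : 0.44200319 : 0.33541264
Bromine pattern (n=2): 0.25694761 : 0.49990478 : 0.24314761
Convolve the two distributions (both contribute in 2-u steps):
  M: 0.02842848×0.25694761 = 0.007305
  M+2: 0.02842848×0.49990478 + 0.19415569×0.25694761 = 0.064099
  M+4: 0.02842848×0.24314761 + 0.19415569×0.49990478 + 0.44200319×0.25694761 = 0.217543
  M+6: 0.19415569×0.24314761 + 0.44200319×0.49990478 + 0.33541264×0.25694761 = 0.354351
  M+8: 0.44200319×0.24314761 + 0.33541264×0.49990478 = 0.275146
  M+10: 0.33541264×0.24314761 = 0.081555
Scale to base peak (0.354351) = 100: 2.1 : 18.1 : 61.4 : 100.0 : 77.6 : 23.0

2.1 : 18.1 : 61.4 : 100.0 : 77.6 : 23.0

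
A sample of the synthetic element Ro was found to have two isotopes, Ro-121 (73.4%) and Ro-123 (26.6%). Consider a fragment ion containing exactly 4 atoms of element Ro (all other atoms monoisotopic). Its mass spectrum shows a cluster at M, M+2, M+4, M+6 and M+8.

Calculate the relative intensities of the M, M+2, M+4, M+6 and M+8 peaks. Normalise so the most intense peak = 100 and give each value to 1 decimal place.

69.0 : 100.0 : 54.4 : 13.1 : 1.2

The 4 Ro atoms are independent, so intensities follow the terms of (0.734 + 0.266)^4.
P(M) = 0.734^4 = 0.290258
P(M+2) = 4 × 0.734^3 × 0.266^1 = 0.420756
P(M+4) = 6 × 0.734^2 × 0.266^2 = 0.228721
P(M+6) = 4 × 0.734^1 × 0.266^3 = 0.055259
P(M+8) = 0.266^4 = 0.005006
The M+2 peak is largest (0.420756); scaling to 100 gives 69.0 : 100.0 : 54.4 : 13.1 : 1.2.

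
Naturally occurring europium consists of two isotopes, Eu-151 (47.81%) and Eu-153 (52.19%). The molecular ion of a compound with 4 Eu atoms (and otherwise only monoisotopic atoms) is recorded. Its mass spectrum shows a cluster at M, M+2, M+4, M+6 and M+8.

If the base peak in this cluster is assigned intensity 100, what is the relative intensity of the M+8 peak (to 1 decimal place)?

19.9

Binomial terms of (0.4781 + 0.5219)^4: M 0.0522, M+2 0.2281, M+4 0.3736, M+6 0.2719, M+8 0.0742 → M+4 is the base peak.
P(M+4) = C(4,2) × 0.4781^2 × 0.5219^2 = 6 × 0.22857961 × 0.27237961 = 0.373563 (base)
P(M+8) = C(4,4) × 0.4781^0 × 0.5219^4 = 1 × 1.0000 × 0.07419065 = 0.074191
Relative intensity = 0.074191 / 0.373563 × 100 = 19.9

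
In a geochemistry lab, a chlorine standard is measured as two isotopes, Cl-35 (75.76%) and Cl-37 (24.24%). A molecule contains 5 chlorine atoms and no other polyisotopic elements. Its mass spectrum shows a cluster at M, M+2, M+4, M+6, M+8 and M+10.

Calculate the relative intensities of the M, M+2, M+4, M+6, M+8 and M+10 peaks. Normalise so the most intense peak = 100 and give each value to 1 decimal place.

Expanding (0.7576 + 0.2424)^5:
P(M) = 0.7576^5 = 0.249574
P(M+2) = 5 × 0.7576^4 × 0.2424^1 = 0.399266
P(M+4) = 10 × 0.7576^3 × 0.2424^2 = 0.255497
P(M+6) = 10 × 0.7576^2 × 0.2424^3 = 0.081748
P(M+8) = 5 × 0.7576^1 × 0.2424^4 = 0.013078
P(M+10) = 0.2424^5 = 0.000837
The M+2 peak is largest (0.399266); scaling to 100 gives 62.5 : 100.0 : 64.0 : 20.5 : 3.3 : 0.2.

62.5 : 100.0 : 64.0 : 20.5 : 3.3 : 0.2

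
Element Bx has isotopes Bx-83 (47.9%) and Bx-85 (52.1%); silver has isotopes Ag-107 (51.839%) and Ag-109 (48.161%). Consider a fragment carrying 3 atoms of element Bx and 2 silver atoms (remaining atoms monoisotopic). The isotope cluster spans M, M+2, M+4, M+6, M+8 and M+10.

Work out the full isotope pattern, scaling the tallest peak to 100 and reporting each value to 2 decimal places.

Element Bx pattern (n=3): 0.10990224 : 0.35861628 : 0.39006072 : 0.14142076
Silver pattern (n=2): 0.26872819 : 0.49932362 : 0.23194819
Convolve the two distributions (both contribute in 2-u steps):
  M: 0.10990224×0.26872819 = 0.029534
  M+2: 0.10990224×0.49932362 + 0.35861628×0.26872819 = 0.151247
  M+4: 0.10990224×0.23194819 + 0.35861628×0.49932362 + 0.39006072×0.26872819 = 0.309378
  M+6: 0.35861628×0.23194819 + 0.39006072×0.49932362 + 0.14142076×0.26872819 = 0.315951
  M+8: 0.39006072×0.23194819 + 0.14142076×0.49932362 = 0.161089
  M+10: 0.14142076×0.23194819 = 0.032802
Scale to base peak (0.315951) = 100: 9.35 : 47.87 : 97.92 : 100.00 : 50.99 : 10.38

9.35 : 47.87 : 97.92 : 100.00 : 50.99 : 10.38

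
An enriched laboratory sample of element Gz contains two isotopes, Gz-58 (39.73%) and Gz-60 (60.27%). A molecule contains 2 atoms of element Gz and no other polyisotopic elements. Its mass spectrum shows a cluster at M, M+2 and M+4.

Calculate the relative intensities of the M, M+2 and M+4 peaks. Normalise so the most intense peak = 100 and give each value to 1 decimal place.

Each Gz atom is independently Gz-58 (p = 0.3973) or Gz-60 (q = 0.6027); the cluster is the binomial expansion (p + q)^2.
P(M) = 0.3973^2 = 0.157847
P(M+2) = 2 × 0.3973^1 × 0.6027^1 = 0.478905
P(M+4) = 0.6027^2 = 0.363247
The M+2 peak is largest (0.478905); scaling to 100 gives 33.0 : 100.0 : 75.8.

33.0 : 100.0 : 75.8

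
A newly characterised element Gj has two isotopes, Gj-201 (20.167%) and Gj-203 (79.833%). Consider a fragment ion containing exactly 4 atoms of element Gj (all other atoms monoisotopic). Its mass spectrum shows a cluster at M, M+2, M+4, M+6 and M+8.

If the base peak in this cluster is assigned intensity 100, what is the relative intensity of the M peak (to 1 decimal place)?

0.4

Binomial terms of (0.20167 + 0.79833)^4: M 0.0017, M+2 0.0262, M+4 0.1555, M+6 0.4104, M+8 0.4062 → M+6 is the base peak.
P(M+6) = C(4,3) × 0.20167^1 × 0.79833^3 = 4 × 0.20167 × 0.50880029 = 0.410439 (base)
P(M) = C(4,0) × 0.20167^4 × 0.79833^0 = 1 × 0.00165411 × 1.0000 = 0.001654
Relative intensity = 0.001654 / 0.410439 × 100 = 0.4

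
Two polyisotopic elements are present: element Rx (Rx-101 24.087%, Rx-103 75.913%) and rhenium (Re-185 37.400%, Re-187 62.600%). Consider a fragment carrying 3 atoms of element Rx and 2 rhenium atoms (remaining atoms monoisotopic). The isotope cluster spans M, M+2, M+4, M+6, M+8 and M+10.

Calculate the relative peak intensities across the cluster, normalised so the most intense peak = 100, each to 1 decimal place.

Element Rx pattern (n=3): 0.01397488 : 0.13213043 : 0.4164245 : 0.43747019
Rhenium pattern (n=2): 0.139876 : 0.468248 : 0.391876
Convolve the two distributions (both contribute in 2-u steps):
  M: 0.01397488×0.139876 = 0.001955
  M+2: 0.01397488×0.468248 + 0.13213043×0.139876 = 0.025026
  M+4: 0.01397488×0.391876 + 0.13213043×0.468248 + 0.4164245×0.139876 = 0.125594
  M+6: 0.13213043×0.391876 + 0.4164245×0.468248 + 0.43747019×0.139876 = 0.307960
  M+8: 0.4164245×0.391876 + 0.43747019×0.468248 = 0.368031
  M+10: 0.43747019×0.391876 = 0.171434
Scale to base peak (0.368031) = 100: 0.5 : 6.8 : 34.1 : 83.7 : 100.0 : 46.6

0.5 : 6.8 : 34.1 : 83.7 : 100.0 : 46.6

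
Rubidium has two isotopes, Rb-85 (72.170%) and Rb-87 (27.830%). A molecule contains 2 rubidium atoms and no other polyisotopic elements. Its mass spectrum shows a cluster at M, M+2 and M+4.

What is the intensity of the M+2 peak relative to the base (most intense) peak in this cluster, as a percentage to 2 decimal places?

Term probabilities: M 0.5209, M+2 0.4017, M+4 0.0775. Base peak = M.
P(M) = C(2,0) × 0.72170^2 × 0.27830^0 = 1 × 0.52085089 × 1.0000 = 0.520851 (base)
P(M+2) = C(2,1) × 0.72170^1 × 0.27830^1 = 2 × 0.7217 × 0.2783 = 0.401698
Relative intensity = 0.401698 / 0.520851 × 100 = 77.12

77.12%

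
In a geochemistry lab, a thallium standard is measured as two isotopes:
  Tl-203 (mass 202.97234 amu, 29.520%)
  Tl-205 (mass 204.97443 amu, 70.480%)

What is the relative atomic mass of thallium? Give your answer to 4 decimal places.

204.3834 amu

The abundance-weighted mean is 0.29520 × 202.97234 + 0.70480 × 204.97443
= 59.917435 + 144.465978 = 204.383413 amu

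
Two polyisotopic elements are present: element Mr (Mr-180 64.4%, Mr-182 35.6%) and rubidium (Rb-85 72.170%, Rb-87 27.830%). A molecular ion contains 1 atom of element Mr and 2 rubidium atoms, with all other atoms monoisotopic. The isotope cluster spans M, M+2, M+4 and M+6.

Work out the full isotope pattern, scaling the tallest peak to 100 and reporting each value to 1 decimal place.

Element Mr pattern (n=1): 0.6440 : 0.3560
Rubidium pattern (n=2): 0.52085089 : 0.40169822 : 0.07745089
Convolve the two distributions (both contribute in 2-u steps):
  M: 0.6440×0.52085089 = 0.335428
  M+2: 0.6440×0.40169822 + 0.3560×0.52085089 = 0.444117
  M+4: 0.6440×0.07745089 + 0.3560×0.40169822 = 0.192883
  M+6: 0.3560×0.07745089 = 0.027573
Scale to base peak (0.444117) = 100: 75.5 : 100.0 : 43.4 : 6.2

75.5 : 100.0 : 43.4 : 6.2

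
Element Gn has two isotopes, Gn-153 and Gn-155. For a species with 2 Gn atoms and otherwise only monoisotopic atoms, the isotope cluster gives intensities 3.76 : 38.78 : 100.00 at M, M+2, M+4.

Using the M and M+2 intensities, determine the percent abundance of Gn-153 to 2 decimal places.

16.24%

Let p = fractional abundance of Gn-153. I(M+2)/I(M) = [C(2,1)·p^1·(1−p)] / p^2 = 2·(1−p)/p = 38.78/3.76 = 10.3138
(1−p)/p = 10.3138/2 = 5.1569  ⇒  p = 1/(1 + 5.1569) = 0.1624
Gn-153: 16.24%, Gn-155: 83.76%.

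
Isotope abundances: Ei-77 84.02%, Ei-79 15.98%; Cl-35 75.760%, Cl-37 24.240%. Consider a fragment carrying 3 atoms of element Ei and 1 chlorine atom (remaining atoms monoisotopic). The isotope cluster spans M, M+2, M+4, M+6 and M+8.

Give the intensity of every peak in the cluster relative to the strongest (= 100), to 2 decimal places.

100.00 : 89.05 : 29.11 : 4.16 : 0.22

Element Ei pattern (n=3): 0.59312746 : 0.33842574 : 0.06436614 : 0.00408066
Chlorine pattern (n=1): 0.7576 : 0.2424
Convolve the two distributions (both contribute in 2-u steps):
  M: 0.59312746×0.7576 = 0.449353
  M+2: 0.59312746×0.2424 + 0.33842574×0.7576 = 0.400165
  M+4: 0.33842574×0.2424 + 0.06436614×0.7576 = 0.130798
  M+6: 0.06436614×0.2424 + 0.00408066×0.7576 = 0.018694
  M+8: 0.00408066×0.2424 = 0.000989
Scale to base peak (0.449353) = 100: 100.00 : 89.05 : 29.11 : 4.16 : 0.22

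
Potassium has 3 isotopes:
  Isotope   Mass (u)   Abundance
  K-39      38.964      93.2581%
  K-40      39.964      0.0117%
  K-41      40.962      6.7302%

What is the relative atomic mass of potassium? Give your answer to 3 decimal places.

39.099 u

Weight each isotope mass by its fractional abundance: 0.932581 × 38.964 + 0.000117 × 39.964 + 0.067302 × 40.962
= 36.3371 + 0.0047 + 2.7568 = 39.0986 u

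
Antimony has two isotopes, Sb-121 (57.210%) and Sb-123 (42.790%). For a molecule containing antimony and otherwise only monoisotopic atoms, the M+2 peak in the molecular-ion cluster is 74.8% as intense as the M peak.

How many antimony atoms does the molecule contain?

1

For n independent Sb atoms, I(M+2)/I(M) = n · (abundance Sb-123) / (abundance Sb-121) = n · 0.42790/0.57210.
n = 0.748 × 0.57210/0.42790 = 1.00 ≈ 1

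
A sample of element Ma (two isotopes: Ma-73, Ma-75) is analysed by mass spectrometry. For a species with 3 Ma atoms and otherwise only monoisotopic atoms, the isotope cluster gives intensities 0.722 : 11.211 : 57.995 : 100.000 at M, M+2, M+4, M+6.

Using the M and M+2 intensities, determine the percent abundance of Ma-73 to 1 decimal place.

Let p = fractional abundance of Ma-73. I(M+2)/I(M) = [C(3,1)·p^2·(1−p)] / p^3 = 3·(1−p)/p = 11.211/0.722 = 15.5277
(1−p)/p = 15.5277/3 = 5.1759  ⇒  p = 1/(1 + 5.1759) = 0.1619
Ma-73: 16.2%, Ma-75: 83.8%.

16.2%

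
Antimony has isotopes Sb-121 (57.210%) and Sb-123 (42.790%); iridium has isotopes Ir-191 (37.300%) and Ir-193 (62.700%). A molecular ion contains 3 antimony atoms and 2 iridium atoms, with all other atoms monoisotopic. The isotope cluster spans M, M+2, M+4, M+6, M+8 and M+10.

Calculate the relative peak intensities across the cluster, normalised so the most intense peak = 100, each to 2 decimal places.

8.06 : 45.20 : 97.15 : 100.00 : 49.58 : 9.53

Antimony pattern (n=3): 0.18724742 : 0.42015297 : 0.3142518 : 0.07834781
Iridium pattern (n=2): 0.139129 : 0.467742 : 0.393129
Convolve the two distributions (both contribute in 2-u steps):
  M: 0.18724742×0.139129 = 0.026052
  M+2: 0.18724742×0.467742 + 0.42015297×0.139129 = 0.146039
  M+4: 0.18724742×0.393129 + 0.42015297×0.467742 + 0.3142518×0.139129 = 0.313857
  M+6: 0.42015297×0.393129 + 0.3142518×0.467742 + 0.07834781×0.139129 = 0.323064
  M+8: 0.3142518×0.393129 + 0.07834781×0.467742 = 0.160188
  M+10: 0.07834781×0.393129 = 0.030801
Scale to base peak (0.323064) = 100: 8.06 : 45.20 : 97.15 : 100.00 : 49.58 : 9.53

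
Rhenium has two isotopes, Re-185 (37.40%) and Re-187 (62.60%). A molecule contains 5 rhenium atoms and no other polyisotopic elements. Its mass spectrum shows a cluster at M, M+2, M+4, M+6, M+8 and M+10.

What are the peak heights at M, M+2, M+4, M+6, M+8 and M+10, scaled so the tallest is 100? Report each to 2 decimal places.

2.13 : 17.85 : 59.74 : 100.00 : 83.69 : 28.02

Expanding (0.3740 + 0.6260)^5:
P(M) = 0.3740^5 = 0.007317
P(M+2) = 5 × 0.3740^4 × 0.6260^1 = 0.061239
P(M+4) = 10 × 0.3740^3 × 0.6260^2 = 0.205005
P(M+6) = 10 × 0.3740^2 × 0.6260^3 = 0.343136
P(M+8) = 5 × 0.3740^1 × 0.6260^4 = 0.287170
P(M+10) = 0.6260^5 = 0.096133
The M+6 peak is largest (0.343136); scaling to 100 gives 2.13 : 17.85 : 59.74 : 100.00 : 83.69 : 28.02.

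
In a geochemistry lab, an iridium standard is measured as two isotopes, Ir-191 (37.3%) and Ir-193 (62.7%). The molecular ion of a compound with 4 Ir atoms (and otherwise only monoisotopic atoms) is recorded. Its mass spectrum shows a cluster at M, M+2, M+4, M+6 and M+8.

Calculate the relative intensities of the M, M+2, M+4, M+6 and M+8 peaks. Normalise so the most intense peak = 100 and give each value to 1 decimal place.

The 4 Ir atoms are independent, so intensities follow the terms of (0.373 + 0.627)^4.
P(M) = 0.373^4 = 0.019357
P(M+2) = 4 × 0.373^3 × 0.627^1 = 0.130153
P(M+4) = 6 × 0.373^2 × 0.627^2 = 0.328174
P(M+6) = 4 × 0.373^1 × 0.627^3 = 0.367766
P(M+8) = 0.627^4 = 0.154550
The M+6 peak is largest (0.367766); scaling to 100 gives 5.3 : 35.4 : 89.2 : 100.0 : 42.0.

5.3 : 35.4 : 89.2 : 100.0 : 42.0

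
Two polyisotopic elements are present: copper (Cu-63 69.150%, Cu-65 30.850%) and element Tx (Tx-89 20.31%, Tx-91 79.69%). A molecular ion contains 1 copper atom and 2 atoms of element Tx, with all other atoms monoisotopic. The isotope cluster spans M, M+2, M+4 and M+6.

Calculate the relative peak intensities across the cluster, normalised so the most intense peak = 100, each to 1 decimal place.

5.3 : 43.9 : 100.0 : 36.3

Copper pattern (n=1): 0.6915 : 0.3085
Element Tx pattern (n=2): 0.04124961 : 0.32370078 : 0.63504961
Convolve the two distributions (both contribute in 2-u steps):
  M: 0.6915×0.04124961 = 0.028524
  M+2: 0.6915×0.32370078 + 0.3085×0.04124961 = 0.236565
  M+4: 0.6915×0.63504961 + 0.3085×0.32370078 = 0.538998
  M+6: 0.3085×0.63504961 = 0.195913
Scale to base peak (0.538998) = 100: 5.3 : 43.9 : 100.0 : 36.3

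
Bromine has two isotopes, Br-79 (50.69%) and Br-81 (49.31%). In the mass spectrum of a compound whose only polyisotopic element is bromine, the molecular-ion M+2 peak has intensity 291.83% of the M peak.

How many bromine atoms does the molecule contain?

3

With n Br atoms, P(M+2)/P(M) = C(n,1)·p^(n−1)q / p^n = n·q/p = n · 0.4931/0.5069.
n = 2.9183 × 0.5069/0.4931 = 3.00 ≈ 3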